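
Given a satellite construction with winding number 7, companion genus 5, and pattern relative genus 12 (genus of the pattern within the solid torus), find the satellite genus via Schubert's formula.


Schubert: g(satellite) = g_rel(pattern) + |winding| * g(companion),
where g_rel(pattern) is the genus of the pattern relative to the solid torus.
= 12 + 7 * 5
= 12 + 35 = 47

47


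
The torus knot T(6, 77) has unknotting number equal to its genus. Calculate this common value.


For a torus knot T(p,q), both the unknotting number and genus equal (p-1)(q-1)/2.
= (6-1)(77-1)/2
= 5*76/2
= 380/2 = 190

190


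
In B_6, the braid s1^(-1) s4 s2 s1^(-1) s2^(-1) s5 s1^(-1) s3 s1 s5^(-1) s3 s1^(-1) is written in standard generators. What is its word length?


The word length counts the number of generators (including inverses).
Listing each generator: s1^(-1), s4, s2, s1^(-1), s2^(-1), s5, s1^(-1), s3, s1, s5^(-1), s3, s1^(-1)
There are 12 generators in this braid word.

12


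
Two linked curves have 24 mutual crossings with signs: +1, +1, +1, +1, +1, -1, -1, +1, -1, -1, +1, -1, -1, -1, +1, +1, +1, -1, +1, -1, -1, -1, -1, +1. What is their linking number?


Step 1: Count positive crossings: 12
Step 2: Count negative crossings: 12
Step 3: Sum of signs = 12 - 12 = 0
Step 4: Linking number = sum/2 = 0/2 = 0

0


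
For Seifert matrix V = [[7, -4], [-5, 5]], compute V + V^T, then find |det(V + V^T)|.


Step 1: Form V + V^T where V = [[7, -4], [-5, 5]]
  V^T = [[7, -5], [-4, 5]]
  V + V^T = [[14, -9], [-9, 10]]
Step 2: det(V + V^T) = 14*10 - (-9)*(-9)
  = 140 - 81 = 59
Step 3: Knot determinant = |det(V + V^T)| = |59| = 59

59


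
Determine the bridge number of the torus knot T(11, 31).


The bridge number of T(p,q) is min(p,q).
min(11, 31) = 11

11


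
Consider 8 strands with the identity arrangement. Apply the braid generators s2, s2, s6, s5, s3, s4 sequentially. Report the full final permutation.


Starting with identity [1, 2, 3, 4, 5, 6, 7, 8].
Apply generators in sequence:
  After s2: [1, 3, 2, 4, 5, 6, 7, 8]
  After s2: [1, 2, 3, 4, 5, 6, 7, 8]
  After s6: [1, 2, 3, 4, 5, 7, 6, 8]
  After s5: [1, 2, 3, 4, 7, 5, 6, 8]
  After s3: [1, 2, 4, 3, 7, 5, 6, 8]
  After s4: [1, 2, 4, 7, 3, 5, 6, 8]
Final permutation: [1, 2, 4, 7, 3, 5, 6, 8]

[1, 2, 4, 7, 3, 5, 6, 8]


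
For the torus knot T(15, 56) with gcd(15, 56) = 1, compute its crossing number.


For a torus knot T(p, q) with gcd(p,q)=1,
the crossing number is min(p*(q-1), q*(p-1)).
p*(q-1) = 15*55 = 825
q*(p-1) = 56*14 = 784
min(825, 784) = 784

784


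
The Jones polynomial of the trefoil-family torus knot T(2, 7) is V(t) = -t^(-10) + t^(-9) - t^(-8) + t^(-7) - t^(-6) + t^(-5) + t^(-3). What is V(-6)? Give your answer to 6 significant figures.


Substituting t = -6 into V(t) = -t^(-10) + t^(-9) - t^(-8) + t^(-7) - t^(-6) + t^(-5) + t^(-3):
  (-)t^(-10) = -1.65382e-08
  (+)t^(-9) = -9.9229e-08
  (-)t^(-8) = -5.95374e-07
  (+)t^(-7) = -3.57225e-06
  (-)t^(-6) = -2.14335e-05
  (+)t^(-5) = -0.000128601
  (+)t^(-3) = -0.00462963
Sum = (-1.65382e-08) + (-9.9229e-08) + (-5.95374e-07) + (-3.57225e-06) + (-2.14335e-05) + (-0.000128601) + (-0.00462963)
= -0.00478394731
Rounded to 6 significant figures: -0.00478395

-0.00478395


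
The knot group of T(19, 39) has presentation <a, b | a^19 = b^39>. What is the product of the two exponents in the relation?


The relation is a^19 = b^39.
Product of exponents = 19 * 39
= 741

741


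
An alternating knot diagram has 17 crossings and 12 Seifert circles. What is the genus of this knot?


For alternating knots, g = (c - s + 1)/2.
= (17 - 12 + 1)/2
= 6/2 = 3

3


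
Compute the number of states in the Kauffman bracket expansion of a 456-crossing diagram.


Each crossing contributes 2 choices (A-smoothing or B-smoothing).
Total states = 2^456 = 186070713419675363980626894819329160794532188335953423432061490990243657757029868371504908982723472783555205531204141550984858016925351936

186070713419675363980626894819329160794532188335953423432061490990243657757029868371504908982723472783555205531204141550984858016925351936


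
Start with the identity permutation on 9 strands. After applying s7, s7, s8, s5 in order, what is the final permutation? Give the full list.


Starting with identity [1, 2, 3, 4, 5, 6, 7, 8, 9].
Apply generators in sequence:
  After s7: [1, 2, 3, 4, 5, 6, 8, 7, 9]
  After s7: [1, 2, 3, 4, 5, 6, 7, 8, 9]
  After s8: [1, 2, 3, 4, 5, 6, 7, 9, 8]
  After s5: [1, 2, 3, 4, 6, 5, 7, 9, 8]
Final permutation: [1, 2, 3, 4, 6, 5, 7, 9, 8]

[1, 2, 3, 4, 6, 5, 7, 9, 8]


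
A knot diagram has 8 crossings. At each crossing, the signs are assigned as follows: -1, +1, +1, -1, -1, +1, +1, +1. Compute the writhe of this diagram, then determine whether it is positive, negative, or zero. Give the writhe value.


Step 1: Count positive crossings (+1).
Positive crossings: 5
Step 2: Count negative crossings (-1).
Negative crossings: 3
Step 3: Writhe = (positive) - (negative)
w = 5 - 3 = 2
Step 4: |w| = 2, and w is positive

2


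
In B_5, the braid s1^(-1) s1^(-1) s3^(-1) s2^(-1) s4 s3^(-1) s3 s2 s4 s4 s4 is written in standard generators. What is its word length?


The word length counts the number of generators (including inverses).
Listing each generator: s1^(-1), s1^(-1), s3^(-1), s2^(-1), s4, s3^(-1), s3, s2, s4, s4, s4
There are 11 generators in this braid word.

11


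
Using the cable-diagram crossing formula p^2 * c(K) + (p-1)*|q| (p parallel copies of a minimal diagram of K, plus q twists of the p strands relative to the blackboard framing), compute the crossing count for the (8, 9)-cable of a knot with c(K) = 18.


Step 1: Each of the c(K) crossings of the companion diagram becomes p*p = p^2 crossings among the p parallel strands, and each of the |q| twists s_1 s_2 ... s_(p-1) adds (p-1) crossings.
  Crossings = p^2 * c(K) + (p-1)*|q|
Step 2: = 8^2 * 18 + (8-1)*9
Step 3: = 64*18 + 7*9
Step 4: = 1152 + 63 = 1215

1215


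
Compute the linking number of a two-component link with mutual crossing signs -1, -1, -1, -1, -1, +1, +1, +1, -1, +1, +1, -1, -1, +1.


Step 1: Count positive crossings: 6
Step 2: Count negative crossings: 8
Step 3: Sum of signs = 6 - 8 = -2
Step 4: Linking number = sum/2 = -2/2 = -1

-1


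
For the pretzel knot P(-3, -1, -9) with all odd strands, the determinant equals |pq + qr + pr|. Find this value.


Step 1: Compute pq + qr + pr.
pq = (-3)*(-1) = 3
qr = (-1)*(-9) = 9
pr = (-3)*(-9) = 27
pq + qr + pr = 3 + 9 + 27 = 39
Step 2: Take absolute value.
det(P(-3,-1,-9)) = |39| = 39

39


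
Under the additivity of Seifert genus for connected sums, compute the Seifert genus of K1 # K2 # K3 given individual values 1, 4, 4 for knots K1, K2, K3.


The Seifert genus is additive under connected sum.
Seifert genus(K1 # K2 # K3) = (1) + (4) + (4)
= 9

9


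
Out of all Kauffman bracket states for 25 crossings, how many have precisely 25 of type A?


We choose which 25 of 25 crossings get A-smoothings.
C(25, 25) = 25! / (25! * 0!)
= 1

1


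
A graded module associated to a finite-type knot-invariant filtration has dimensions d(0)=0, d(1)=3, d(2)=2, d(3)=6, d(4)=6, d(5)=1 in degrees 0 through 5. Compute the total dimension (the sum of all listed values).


Total dimension = d(0) + d(1) + ... + d(5)
= 0 + 3 + 2 + 6 + 6 + 1
= 18

18


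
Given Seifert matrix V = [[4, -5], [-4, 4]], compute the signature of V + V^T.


Step 1: V + V^T = [[8, -9], [-9, 8]]
Step 2: trace = 16, det = -17
Step 3: Discriminant = 16^2 - 4*(-17) = 324
Step 4: Eigenvalues: 17, -1
Step 5: Signature = (# positive eigenvalues) - (# negative eigenvalues) = 0

0


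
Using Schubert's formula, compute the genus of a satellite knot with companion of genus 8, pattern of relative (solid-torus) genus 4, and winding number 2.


Schubert: g(satellite) = g_rel(pattern) + |winding| * g(companion),
where g_rel(pattern) is the genus of the pattern relative to the solid torus.
= 4 + 2 * 8
= 4 + 16 = 20

20


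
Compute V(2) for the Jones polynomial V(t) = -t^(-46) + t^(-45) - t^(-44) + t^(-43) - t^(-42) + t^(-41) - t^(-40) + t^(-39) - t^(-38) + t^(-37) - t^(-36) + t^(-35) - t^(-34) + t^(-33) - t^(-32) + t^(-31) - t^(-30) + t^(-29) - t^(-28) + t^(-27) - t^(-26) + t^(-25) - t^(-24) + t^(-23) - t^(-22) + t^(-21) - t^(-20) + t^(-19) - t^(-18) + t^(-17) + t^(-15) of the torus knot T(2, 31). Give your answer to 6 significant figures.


Substituting t = 2 into V(t) = -t^(-46) + t^(-45) - t^(-44) + t^(-43) - t^(-42) + t^(-41) - t^(-40) + t^(-39) - t^(-38) + t^(-37) - t^(-36) + t^(-35) - t^(-34) + t^(-33) - t^(-32) + t^(-31) - t^(-30) + t^(-29) - t^(-28) + t^(-27) - t^(-26) + t^(-25) - t^(-24) + t^(-23) - t^(-22) + t^(-21) - t^(-20) + t^(-19) - t^(-18) + t^(-17) + t^(-15):
  (-)t^(-46) = -1.42109e-14
  (+)t^(-45) = 2.84217e-14
  (-)t^(-44) = -5.68434e-14
  (+)t^(-43) = 1.13687e-13
  (-)t^(-42) = -2.27374e-13
  (+)t^(-41) = 4.54747e-13
  (-)t^(-40) = -9.09495e-13
  (+)t^(-39) = 1.81899e-12
  (-)t^(-38) = -3.63798e-12
  (+)t^(-37) = 7.27596e-12
  (-)t^(-36) = -1.45519e-11
  (+)t^(-35) = 2.91038e-11
  (-)t^(-34) = -5.82077e-11
  (+)t^(-33) = 1.16415e-10
  (-)t^(-32) = -2.32831e-10
  (+)t^(-31) = 4.65661e-10
  (-)t^(-30) = -9.31323e-10
  (+)t^(-29) = 1.86265e-09
  (-)t^(-28) = -3.72529e-09
  (+)t^(-27) = 7.45058e-09
  (-)t^(-26) = -1.49012e-08
  (+)t^(-25) = 2.98023e-08
  (-)t^(-24) = -5.96046e-08
  (+)t^(-23) = 1.19209e-07
  (-)t^(-22) = -2.38419e-07
  (+)t^(-21) = 4.76837e-07
  (-)t^(-20) = -9.53674e-07
  (+)t^(-19) = 1.90735e-06
  (-)t^(-18) = -3.8147e-06
  (+)t^(-17) = 7.62939e-06
  (+)t^(-15) = 3.05176e-05
Sum = (-1.42109e-14) + (2.84217e-14) + (-5.68434e-14) + (1.13687e-13) + (-2.27374e-13) + (4.54747e-13) + (-9.09495e-13) + (1.81899e-12) + (-3.63798e-12) + (7.27596e-12) + (-1.45519e-11) + (2.91038e-11) + (-5.82077e-11) + (1.16415e-10) + (-2.32831e-10) + (4.65661e-10) + (-9.31323e-10) + (1.86265e-09) + (-3.72529e-09) + (7.45058e-09) + (-1.49012e-08) + (2.98023e-08) + (-5.96046e-08) + (1.19209e-07) + (-2.38419e-07) + (4.76837e-07) + (-9.53674e-07) + (1.90735e-06) + (-3.8147e-06) + (7.62939e-06) + (3.05176e-05)
= 3.560384114e-05
Rounded to 6 significant figures: 3.56038e-05

3.56038e-05


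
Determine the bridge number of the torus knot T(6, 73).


The bridge number of T(p,q) is min(p,q).
min(6, 73) = 6

6


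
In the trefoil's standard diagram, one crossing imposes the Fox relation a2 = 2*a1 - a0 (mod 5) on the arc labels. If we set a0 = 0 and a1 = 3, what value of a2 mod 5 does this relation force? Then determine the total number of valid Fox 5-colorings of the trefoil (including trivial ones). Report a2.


Step 1: Apply the given crossing relation 2*a1 - a0 - a2 = 0 (mod 5).
  a2 = 2*a1 - a0 mod 5
  a2 = 2*3 - 0 mod 5
  a2 = 6 - 0 mod 5
  a2 = 6 mod 5 = 1
Step 2: The trefoil has determinant 3.
  Number of Fox p-colorings (p prime) is p^2 if p = 3, else p.
  Since 5 does not divide 3, only trivial (constant) colorings exist.
  (So the trial a0 = 0, a1 = 3 with a0 != a1 does NOT extend to a valid coloring of the whole trefoil: the other two crossing relations require 3*(a1 - a0) = 0 (mod 5), which fails.)
  Total colorings = 5
Step 3: a2 = 1, total Fox 5-colorings = 5

1


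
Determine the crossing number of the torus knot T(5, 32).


For a torus knot T(p, q) with gcd(p,q)=1,
the crossing number is min(p*(q-1), q*(p-1)).
p*(q-1) = 5*31 = 155
q*(p-1) = 32*4 = 128
min(155, 128) = 128

128


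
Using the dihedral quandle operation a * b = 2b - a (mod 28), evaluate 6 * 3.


6 * 3 = 2*3 - 6 mod 28
= 6 - 6 mod 28
= 0 mod 28 = 0

0


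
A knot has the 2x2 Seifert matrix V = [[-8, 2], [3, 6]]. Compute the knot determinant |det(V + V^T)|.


Step 1: Form V + V^T where V = [[-8, 2], [3, 6]]
  V^T = [[-8, 3], [2, 6]]
  V + V^T = [[-16, 5], [5, 12]]
Step 2: det(V + V^T) = (-16)*12 - 5*5
  = -192 - 25 = -217
Step 3: Knot determinant = |det(V + V^T)| = |-217| = 217

217


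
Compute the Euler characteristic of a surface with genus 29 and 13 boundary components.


chi = 2 - 2g - b
= 2 - 2*29 - 13
= 2 - 58 - 13 = -69

-69


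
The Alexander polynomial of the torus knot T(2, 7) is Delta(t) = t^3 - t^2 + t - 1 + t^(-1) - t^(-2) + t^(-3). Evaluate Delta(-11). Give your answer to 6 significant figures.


Substituting t = -11 into Delta(t) = t^3 - t^2 + t - 1 + t^(-1) - t^(-2) + t^(-3):
Term values: (-1331) + (-121) + (-11) + (-1) + (-0.0909091) + (-0.00826446) + (-0.000751315)
Sum = -1464.099925
Rounded to 6 significant figures: -1464.1

-1464.1


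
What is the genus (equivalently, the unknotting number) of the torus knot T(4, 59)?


For a torus knot T(p,q), both the unknotting number and genus equal (p-1)(q-1)/2.
= (4-1)(59-1)/2
= 3*58/2
= 174/2 = 87

87


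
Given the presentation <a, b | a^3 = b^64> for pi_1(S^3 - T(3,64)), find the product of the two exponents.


The relation is a^3 = b^64.
Product of exponents = 3 * 64
= 192

192


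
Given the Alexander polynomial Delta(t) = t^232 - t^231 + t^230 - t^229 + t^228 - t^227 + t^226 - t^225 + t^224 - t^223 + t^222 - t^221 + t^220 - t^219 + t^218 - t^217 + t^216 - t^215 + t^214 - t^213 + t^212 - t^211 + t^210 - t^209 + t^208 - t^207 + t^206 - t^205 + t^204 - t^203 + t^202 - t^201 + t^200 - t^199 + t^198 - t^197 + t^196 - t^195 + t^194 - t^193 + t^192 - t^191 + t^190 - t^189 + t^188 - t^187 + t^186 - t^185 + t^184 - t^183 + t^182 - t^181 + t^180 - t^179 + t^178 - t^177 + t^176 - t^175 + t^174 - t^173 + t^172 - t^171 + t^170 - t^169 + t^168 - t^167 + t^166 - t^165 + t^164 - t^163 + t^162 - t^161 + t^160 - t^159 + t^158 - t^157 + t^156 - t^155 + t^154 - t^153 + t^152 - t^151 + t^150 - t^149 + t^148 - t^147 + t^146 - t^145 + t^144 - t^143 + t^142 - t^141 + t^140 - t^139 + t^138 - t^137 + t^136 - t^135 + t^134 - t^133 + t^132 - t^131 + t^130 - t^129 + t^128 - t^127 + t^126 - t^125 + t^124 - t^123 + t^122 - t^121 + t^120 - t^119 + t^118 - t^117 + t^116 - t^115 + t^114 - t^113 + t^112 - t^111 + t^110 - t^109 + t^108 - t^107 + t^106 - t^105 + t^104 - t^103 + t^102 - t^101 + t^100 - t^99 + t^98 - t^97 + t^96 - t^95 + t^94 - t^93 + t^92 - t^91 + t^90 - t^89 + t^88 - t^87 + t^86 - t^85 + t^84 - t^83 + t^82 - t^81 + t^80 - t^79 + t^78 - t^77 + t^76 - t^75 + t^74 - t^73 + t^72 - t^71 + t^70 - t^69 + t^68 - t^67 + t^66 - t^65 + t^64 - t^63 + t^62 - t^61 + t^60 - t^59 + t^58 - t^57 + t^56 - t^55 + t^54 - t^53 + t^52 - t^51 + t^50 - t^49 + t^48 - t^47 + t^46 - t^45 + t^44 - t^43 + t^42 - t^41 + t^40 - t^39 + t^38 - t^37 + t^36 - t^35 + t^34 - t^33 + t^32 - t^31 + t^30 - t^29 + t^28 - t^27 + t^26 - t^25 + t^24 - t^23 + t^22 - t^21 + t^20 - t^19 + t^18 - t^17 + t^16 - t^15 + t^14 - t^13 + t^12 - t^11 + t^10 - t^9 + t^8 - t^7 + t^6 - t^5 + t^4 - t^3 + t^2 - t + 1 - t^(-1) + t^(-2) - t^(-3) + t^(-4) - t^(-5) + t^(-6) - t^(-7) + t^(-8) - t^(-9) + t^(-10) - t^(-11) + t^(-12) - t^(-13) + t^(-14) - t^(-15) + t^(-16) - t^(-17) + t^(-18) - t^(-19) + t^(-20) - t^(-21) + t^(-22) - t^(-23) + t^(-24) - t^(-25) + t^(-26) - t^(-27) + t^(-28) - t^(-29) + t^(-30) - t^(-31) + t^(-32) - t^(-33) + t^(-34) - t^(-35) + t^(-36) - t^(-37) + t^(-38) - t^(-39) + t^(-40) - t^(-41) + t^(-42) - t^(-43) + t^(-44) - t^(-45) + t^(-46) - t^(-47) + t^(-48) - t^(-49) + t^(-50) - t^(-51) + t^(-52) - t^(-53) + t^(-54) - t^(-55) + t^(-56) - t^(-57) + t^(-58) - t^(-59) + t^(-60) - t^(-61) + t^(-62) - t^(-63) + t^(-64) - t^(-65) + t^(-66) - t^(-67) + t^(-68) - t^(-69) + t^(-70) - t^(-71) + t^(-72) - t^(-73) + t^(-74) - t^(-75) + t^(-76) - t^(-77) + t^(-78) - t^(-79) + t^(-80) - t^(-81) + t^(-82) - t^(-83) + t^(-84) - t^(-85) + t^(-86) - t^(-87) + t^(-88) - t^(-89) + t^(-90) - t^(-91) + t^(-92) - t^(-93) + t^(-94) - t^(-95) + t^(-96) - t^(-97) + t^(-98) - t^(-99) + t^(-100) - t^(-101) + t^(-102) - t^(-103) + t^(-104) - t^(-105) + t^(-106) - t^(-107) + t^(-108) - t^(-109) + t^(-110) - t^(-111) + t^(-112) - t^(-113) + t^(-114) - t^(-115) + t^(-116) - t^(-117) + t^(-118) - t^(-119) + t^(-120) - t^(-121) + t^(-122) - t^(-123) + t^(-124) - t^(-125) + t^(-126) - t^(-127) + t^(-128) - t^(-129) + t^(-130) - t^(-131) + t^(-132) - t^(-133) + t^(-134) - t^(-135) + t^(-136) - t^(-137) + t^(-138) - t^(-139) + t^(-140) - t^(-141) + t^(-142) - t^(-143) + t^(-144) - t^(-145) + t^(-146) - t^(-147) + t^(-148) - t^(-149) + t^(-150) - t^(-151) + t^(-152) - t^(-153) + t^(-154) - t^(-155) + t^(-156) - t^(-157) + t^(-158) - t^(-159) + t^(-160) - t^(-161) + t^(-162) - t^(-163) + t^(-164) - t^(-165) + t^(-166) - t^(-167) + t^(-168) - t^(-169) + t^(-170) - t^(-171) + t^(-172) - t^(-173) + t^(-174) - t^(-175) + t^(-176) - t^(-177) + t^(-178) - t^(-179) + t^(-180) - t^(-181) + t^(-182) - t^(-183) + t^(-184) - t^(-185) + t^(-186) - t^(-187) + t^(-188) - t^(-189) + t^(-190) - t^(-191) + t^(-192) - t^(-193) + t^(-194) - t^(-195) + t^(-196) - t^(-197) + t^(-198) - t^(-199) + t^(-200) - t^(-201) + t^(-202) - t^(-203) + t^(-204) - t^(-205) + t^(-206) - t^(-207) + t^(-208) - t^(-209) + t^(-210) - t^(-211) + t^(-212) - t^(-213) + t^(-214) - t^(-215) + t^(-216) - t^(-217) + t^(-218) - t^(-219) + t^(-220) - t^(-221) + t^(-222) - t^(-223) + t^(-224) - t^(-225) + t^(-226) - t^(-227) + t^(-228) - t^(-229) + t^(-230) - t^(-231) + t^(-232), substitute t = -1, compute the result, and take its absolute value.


Step 1: The polynomial has 465 terms with alternating signs, exponents from 232 down to -232.
Step 2: Substitute t = -1. The i-th term has coefficient (-1)^i and exponent (m-i),
  so its value is (-1)^i * (-1)^(m-i) = (-1)^m = 1 for every i.
Step 3: All 465 terms equal 1, so Delta(-1) = 465 * (1) = 465
Step 4: |Delta(-1)| = 465

465


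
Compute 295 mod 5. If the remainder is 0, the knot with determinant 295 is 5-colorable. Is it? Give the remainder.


Step 1: A knot is p-colorable if and only if p divides its determinant.
Step 2: Compute 295 mod 5.
295 = 59 * 5 + 0
Step 3: 295 mod 5 = 0
Step 4: The knot is 5-colorable: yes

0


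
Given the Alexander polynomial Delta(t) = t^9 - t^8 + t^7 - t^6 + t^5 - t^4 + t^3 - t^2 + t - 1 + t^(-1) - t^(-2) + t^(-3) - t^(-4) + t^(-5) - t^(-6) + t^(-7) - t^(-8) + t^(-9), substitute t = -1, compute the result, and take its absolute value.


Step 1: The polynomial has 19 terms with alternating signs, exponents from 9 down to -9.
Step 2: Substitute t = -1. The i-th term has coefficient (-1)^i and exponent (m-i),
  so its value is (-1)^i * (-1)^(m-i) = (-1)^m = -1 for every i.
Step 3: All 19 terms equal -1, so Delta(-1) = 19 * (-1) = -19
Step 4: |Delta(-1)| = 19

19


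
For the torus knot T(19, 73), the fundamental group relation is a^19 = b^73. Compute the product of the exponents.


The relation is a^19 = b^73.
Product of exponents = 19 * 73
= 1387

1387


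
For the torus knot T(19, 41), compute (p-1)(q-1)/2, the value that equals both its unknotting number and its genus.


For a torus knot T(p,q), both the unknotting number and genus equal (p-1)(q-1)/2.
= (19-1)(41-1)/2
= 18*40/2
= 720/2 = 360

360


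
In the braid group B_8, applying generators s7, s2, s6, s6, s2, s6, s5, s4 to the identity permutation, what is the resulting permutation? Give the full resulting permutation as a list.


Starting with identity [1, 2, 3, 4, 5, 6, 7, 8].
Apply generators in sequence:
  After s7: [1, 2, 3, 4, 5, 6, 8, 7]
  After s2: [1, 3, 2, 4, 5, 6, 8, 7]
  After s6: [1, 3, 2, 4, 5, 8, 6, 7]
  After s6: [1, 3, 2, 4, 5, 6, 8, 7]
  After s2: [1, 2, 3, 4, 5, 6, 8, 7]
  After s6: [1, 2, 3, 4, 5, 8, 6, 7]
  After s5: [1, 2, 3, 4, 8, 5, 6, 7]
  After s4: [1, 2, 3, 8, 4, 5, 6, 7]
Final permutation: [1, 2, 3, 8, 4, 5, 6, 7]

[1, 2, 3, 8, 4, 5, 6, 7]


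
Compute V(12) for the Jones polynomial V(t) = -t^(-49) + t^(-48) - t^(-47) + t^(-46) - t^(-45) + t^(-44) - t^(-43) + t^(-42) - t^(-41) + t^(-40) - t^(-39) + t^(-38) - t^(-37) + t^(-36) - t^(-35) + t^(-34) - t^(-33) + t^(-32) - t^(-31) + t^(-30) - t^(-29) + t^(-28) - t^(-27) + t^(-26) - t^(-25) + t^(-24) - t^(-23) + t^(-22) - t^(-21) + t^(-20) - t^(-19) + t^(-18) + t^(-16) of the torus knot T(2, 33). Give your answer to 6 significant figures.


Substituting t = 12 into V(t) = -t^(-49) + t^(-48) - t^(-47) + t^(-46) - t^(-45) + t^(-44) - t^(-43) + t^(-42) - t^(-41) + t^(-40) - t^(-39) + t^(-38) - t^(-37) + t^(-36) - t^(-35) + t^(-34) - t^(-33) + t^(-32) - t^(-31) + t^(-30) - t^(-29) + t^(-28) - t^(-27) + t^(-26) - t^(-25) + t^(-24) - t^(-23) + t^(-22) - t^(-21) + t^(-20) - t^(-19) + t^(-18) + t^(-16):
  (-)t^(-49) = -1.31862e-53
  (+)t^(-48) = 1.58234e-52
  (-)t^(-47) = -1.89881e-51
  (+)t^(-46) = 2.27857e-50
  (-)t^(-45) = -2.73429e-49
  (+)t^(-44) = 3.28114e-48
  (-)t^(-43) = -3.93737e-47
  (+)t^(-42) = 4.72485e-46
  (-)t^(-41) = -5.66982e-45
  (+)t^(-40) = 6.80378e-44
  (-)t^(-39) = -8.16453e-43
  (+)t^(-38) = 9.79744e-42
  (-)t^(-37) = -1.17569e-40
  (+)t^(-36) = 1.41083e-39
  (-)t^(-35) = -1.693e-38
  (+)t^(-34) = 2.0316e-37
  (-)t^(-33) = -2.43792e-36
  (+)t^(-32) = 2.9255e-35
  (-)t^(-31) = -3.5106e-34
  (+)t^(-30) = 4.21272e-33
  (-)t^(-29) = -5.05526e-32
  (+)t^(-28) = 6.06632e-31
  (-)t^(-27) = -7.27958e-30
  (+)t^(-26) = 8.7355e-29
  (-)t^(-25) = -1.04826e-27
  (+)t^(-24) = 1.25791e-26
  (-)t^(-23) = -1.50949e-25
  (+)t^(-22) = 1.81139e-24
  (-)t^(-21) = -2.17367e-23
  (+)t^(-20) = 2.60841e-22
  (-)t^(-19) = -3.13009e-21
  (+)t^(-18) = 3.7561e-20
  (+)t^(-16) = 5.40879e-18
Sum = (-1.31862e-53) + (1.58234e-52) + (-1.89881e-51) + (2.27857e-50) + (-2.73429e-49) + (3.28114e-48) + (-3.93737e-47) + (4.72485e-46) + (-5.66982e-45) + (6.80378e-44) + (-8.16453e-43) + (9.79744e-42) + (-1.17569e-40) + (1.41083e-39) + (-1.693e-38) + (2.0316e-37) + (-2.43792e-36) + (2.9255e-35) + (-3.5106e-34) + (4.21272e-33) + (-5.05526e-32) + (6.06632e-31) + (-7.27958e-30) + (8.7355e-29) + (-1.04826e-27) + (1.25791e-26) + (-1.50949e-25) + (1.81139e-24) + (-2.17367e-23) + (2.60841e-22) + (-3.13009e-21) + (3.7561e-20) + (5.40879e-18)
= 5.443461019e-18
Rounded to 6 significant figures: 5.44346e-18

5.44346e-18


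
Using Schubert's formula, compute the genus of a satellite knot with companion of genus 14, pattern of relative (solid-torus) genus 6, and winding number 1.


Schubert: g(satellite) = g_rel(pattern) + |winding| * g(companion),
where g_rel(pattern) is the genus of the pattern relative to the solid torus.
= 6 + 1 * 14
= 6 + 14 = 20

20


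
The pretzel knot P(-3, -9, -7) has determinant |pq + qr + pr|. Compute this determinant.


Step 1: Compute pq + qr + pr.
pq = (-3)*(-9) = 27
qr = (-9)*(-7) = 63
pr = (-3)*(-7) = 21
pq + qr + pr = 27 + 63 + 21 = 111
Step 2: Take absolute value.
det(P(-3,-9,-7)) = |111| = 111

111


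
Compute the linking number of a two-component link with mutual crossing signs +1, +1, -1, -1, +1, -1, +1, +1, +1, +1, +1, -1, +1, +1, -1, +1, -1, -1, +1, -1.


Step 1: Count positive crossings: 12
Step 2: Count negative crossings: 8
Step 3: Sum of signs = 12 - 8 = 4
Step 4: Linking number = sum/2 = 4/2 = 2

2


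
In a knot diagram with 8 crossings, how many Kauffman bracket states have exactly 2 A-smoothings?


We choose which 2 of 8 crossings get A-smoothings.
C(8, 2) = 8! / (2! * 6!)
= 28

28


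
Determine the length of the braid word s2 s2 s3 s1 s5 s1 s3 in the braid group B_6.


The word length counts the number of generators (including inverses).
Listing each generator: s2, s2, s3, s1, s5, s1, s3
There are 7 generators in this braid word.

7


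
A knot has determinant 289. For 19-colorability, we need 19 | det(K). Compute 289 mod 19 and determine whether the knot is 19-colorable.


Step 1: A knot is p-colorable if and only if p divides its determinant.
Step 2: Compute 289 mod 19.
289 = 15 * 19 + 4
Step 3: 289 mod 19 = 4
Step 4: The knot is 19-colorable: no

4


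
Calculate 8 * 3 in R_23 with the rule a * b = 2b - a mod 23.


8 * 3 = 2*3 - 8 mod 23
= 6 - 8 mod 23
= -2 mod 23 = 21

21


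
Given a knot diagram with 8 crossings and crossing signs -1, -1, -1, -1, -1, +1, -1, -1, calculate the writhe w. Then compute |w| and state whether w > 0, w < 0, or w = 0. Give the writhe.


Step 1: Count positive crossings (+1).
Positive crossings: 1
Step 2: Count negative crossings (-1).
Negative crossings: 7
Step 3: Writhe = (positive) - (negative)
w = 1 - 7 = -6
Step 4: |w| = 6, and w is negative

-6


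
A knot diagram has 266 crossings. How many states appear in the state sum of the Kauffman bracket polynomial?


Each crossing contributes 2 choices (A-smoothing or B-smoothing).
Total states = 2^266 = 118571099379011784113736688648896417641748464297615937576404566024103044751294464

118571099379011784113736688648896417641748464297615937576404566024103044751294464


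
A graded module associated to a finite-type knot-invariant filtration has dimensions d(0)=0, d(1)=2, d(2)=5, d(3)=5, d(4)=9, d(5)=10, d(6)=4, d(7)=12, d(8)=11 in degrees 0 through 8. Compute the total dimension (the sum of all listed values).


Total dimension = d(0) + d(1) + ... + d(8)
= 0 + 2 + 5 + 5 + 9 + 10 + 4 + 12 + 11
= 58

58


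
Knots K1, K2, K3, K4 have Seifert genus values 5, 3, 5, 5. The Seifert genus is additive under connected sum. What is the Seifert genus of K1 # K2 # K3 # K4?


The Seifert genus is additive under connected sum.
Seifert genus(K1 # K2 # K3 # K4) = (5) + (3) + (5) + (5)
= 18

18


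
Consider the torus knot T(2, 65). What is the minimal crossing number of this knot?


For a torus knot T(p, q) with gcd(p,q)=1,
the crossing number is min(p*(q-1), q*(p-1)).
p*(q-1) = 2*64 = 128
q*(p-1) = 65*1 = 65
min(128, 65) = 65

65


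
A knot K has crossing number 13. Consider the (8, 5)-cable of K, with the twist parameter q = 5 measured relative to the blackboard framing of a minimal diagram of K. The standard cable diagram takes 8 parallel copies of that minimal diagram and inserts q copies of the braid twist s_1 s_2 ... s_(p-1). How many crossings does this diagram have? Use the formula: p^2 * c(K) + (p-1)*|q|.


Step 1: Each of the c(K) crossings of the companion diagram becomes p*p = p^2 crossings among the p parallel strands, and each of the |q| twists s_1 s_2 ... s_(p-1) adds (p-1) crossings.
  Crossings = p^2 * c(K) + (p-1)*|q|
Step 2: = 8^2 * 13 + (8-1)*5
Step 3: = 64*13 + 7*5
Step 4: = 832 + 35 = 867

867


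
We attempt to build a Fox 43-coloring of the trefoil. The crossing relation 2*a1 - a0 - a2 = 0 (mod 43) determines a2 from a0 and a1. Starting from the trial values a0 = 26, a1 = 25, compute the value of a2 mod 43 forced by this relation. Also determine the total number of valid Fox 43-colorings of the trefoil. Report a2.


Step 1: Apply the given crossing relation 2*a1 - a0 - a2 = 0 (mod 43).
  a2 = 2*a1 - a0 mod 43
  a2 = 2*25 - 26 mod 43
  a2 = 50 - 26 mod 43
  a2 = 24 mod 43 = 24
Step 2: The trefoil has determinant 3.
  Number of Fox p-colorings (p prime) is p^2 if p = 3, else p.
  Since 43 does not divide 3, only trivial (constant) colorings exist.
  (So the trial a0 = 26, a1 = 25 with a0 != a1 does NOT extend to a valid coloring of the whole trefoil: the other two crossing relations require 3*(a1 - a0) = 0 (mod 43), which fails.)
  Total colorings = 43
Step 3: a2 = 24, total Fox 43-colorings = 43

24


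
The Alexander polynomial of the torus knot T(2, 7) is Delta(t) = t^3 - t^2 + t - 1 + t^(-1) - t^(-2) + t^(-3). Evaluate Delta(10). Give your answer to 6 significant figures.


Substituting t = 10 into Delta(t) = t^3 - t^2 + t - 1 + t^(-1) - t^(-2) + t^(-3):
Term values: (1000) + (-100) + (10) + (-1) + (0.1) + (-0.01) + (0.001)
Sum = 909.091
Rounded to 6 significant figures: 909.091

909.091


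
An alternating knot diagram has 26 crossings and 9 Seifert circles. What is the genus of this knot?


For alternating knots, g = (c - s + 1)/2.
= (26 - 9 + 1)/2
= 18/2 = 9

9


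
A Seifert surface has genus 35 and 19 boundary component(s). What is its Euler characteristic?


chi = 2 - 2g - b
= 2 - 2*35 - 19
= 2 - 70 - 19 = -87

-87


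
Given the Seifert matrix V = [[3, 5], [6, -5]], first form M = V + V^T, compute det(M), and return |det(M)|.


Step 1: Form V + V^T where V = [[3, 5], [6, -5]]
  V^T = [[3, 6], [5, -5]]
  V + V^T = [[6, 11], [11, -10]]
Step 2: det(V + V^T) = 6*(-10) - 11*11
  = -60 - 121 = -181
Step 3: Knot determinant = |det(V + V^T)| = |-181| = 181

181


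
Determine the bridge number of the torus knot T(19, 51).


The bridge number of T(p,q) is min(p,q).
min(19, 51) = 19

19


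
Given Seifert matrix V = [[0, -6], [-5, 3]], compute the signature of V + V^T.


Step 1: V + V^T = [[0, -11], [-11, 6]]
Step 2: trace = 6, det = -121
Step 3: Discriminant = 6^2 - 4*(-121) = 520
Step 4: Eigenvalues: 14.4018, -8.40175
Step 5: Signature = (# positive eigenvalues) - (# negative eigenvalues) = 0

0


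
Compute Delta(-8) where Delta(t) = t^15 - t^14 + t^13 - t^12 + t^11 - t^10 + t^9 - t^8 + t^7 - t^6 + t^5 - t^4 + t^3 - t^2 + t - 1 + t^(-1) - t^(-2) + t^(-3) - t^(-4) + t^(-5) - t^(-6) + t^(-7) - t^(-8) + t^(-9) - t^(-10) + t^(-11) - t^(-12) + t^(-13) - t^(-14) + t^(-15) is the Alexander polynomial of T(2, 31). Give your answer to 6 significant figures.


Substituting t = -8 into Delta(t) = t^15 - t^14 + t^13 - t^12 + t^11 - t^10 + t^9 - t^8 + t^7 - t^6 + t^5 - t^4 + t^3 - t^2 + t - 1 + t^(-1) - t^(-2) + t^(-3) - t^(-4) + t^(-5) - t^(-6) + t^(-7) - t^(-8) + t^(-9) - t^(-10) + t^(-11) - t^(-12) + t^(-13) - t^(-14) + t^(-15):
Term values: (-35184372088832) + (-4398046511104) + (-549755813888) + (-68719476736) + (-8589934592) + (-1073741824) + (-134217728) + (-16777216) + (-2097152) + (-262144) + (-32768) + (-4096) + (-512) + (-64) + (-8) + (-1) + (-0.125) + (-0.015625) + (-0.00195312) + (-0.000244141) + (-3.05176e-05) + (-3.8147e-06) + (-4.76837e-07) + (-5.96046e-08) + (-7.45058e-09) + (-9.31323e-10) + (-1.16415e-10) + (-1.45519e-11) + (-1.81899e-12) + (-2.27374e-13) + (-2.84217e-14)
Sum = -4.021071096e+13
Rounded to 6 significant figures: -4.02107e+13

-4.02107e+13


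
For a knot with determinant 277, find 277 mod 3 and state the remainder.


Step 1: A knot is p-colorable if and only if p divides its determinant.
Step 2: Compute 277 mod 3.
277 = 92 * 3 + 1
Step 3: 277 mod 3 = 1
Step 4: The knot is 3-colorable: no

1


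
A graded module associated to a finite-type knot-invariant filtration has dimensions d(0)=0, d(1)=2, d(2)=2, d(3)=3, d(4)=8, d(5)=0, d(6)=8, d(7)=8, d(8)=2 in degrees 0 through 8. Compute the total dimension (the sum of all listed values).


Total dimension = d(0) + d(1) + ... + d(8)
= 0 + 2 + 2 + 3 + 8 + 0 + 8 + 8 + 2
= 33

33


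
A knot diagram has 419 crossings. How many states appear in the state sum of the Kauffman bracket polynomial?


Each crossing contributes 2 choices (A-smoothing or B-smoothing).
Total states = 2^419 = 1353842624082429130653522550851115089568572790710847937094960732721983060451965636249987502980536903367866802227247837807116288

1353842624082429130653522550851115089568572790710847937094960732721983060451965636249987502980536903367866802227247837807116288


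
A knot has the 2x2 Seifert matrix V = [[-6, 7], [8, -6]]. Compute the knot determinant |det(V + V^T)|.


Step 1: Form V + V^T where V = [[-6, 7], [8, -6]]
  V^T = [[-6, 8], [7, -6]]
  V + V^T = [[-12, 15], [15, -12]]
Step 2: det(V + V^T) = (-12)*(-12) - 15*15
  = 144 - 225 = -81
Step 3: Knot determinant = |det(V + V^T)| = |-81| = 81

81


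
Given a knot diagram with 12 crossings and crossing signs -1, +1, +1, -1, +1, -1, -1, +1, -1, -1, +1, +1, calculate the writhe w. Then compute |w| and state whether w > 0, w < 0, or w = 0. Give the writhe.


Step 1: Count positive crossings (+1).
Positive crossings: 6
Step 2: Count negative crossings (-1).
Negative crossings: 6
Step 3: Writhe = (positive) - (negative)
w = 6 - 6 = 0
Step 4: |w| = 0, and w is zero

0


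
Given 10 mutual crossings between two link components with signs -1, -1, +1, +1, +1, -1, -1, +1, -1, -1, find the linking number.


Step 1: Count positive crossings: 4
Step 2: Count negative crossings: 6
Step 3: Sum of signs = 4 - 6 = -2
Step 4: Linking number = sum/2 = -2/2 = -1

-1


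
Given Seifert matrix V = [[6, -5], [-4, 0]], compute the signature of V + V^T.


Step 1: V + V^T = [[12, -9], [-9, 0]]
Step 2: trace = 12, det = -81
Step 3: Discriminant = 12^2 - 4*(-81) = 468
Step 4: Eigenvalues: 16.8167, -4.81665
Step 5: Signature = (# positive eigenvalues) - (# negative eigenvalues) = 0

0


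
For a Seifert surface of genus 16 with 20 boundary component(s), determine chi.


chi = 2 - 2g - b
= 2 - 2*16 - 20
= 2 - 32 - 20 = -50

-50


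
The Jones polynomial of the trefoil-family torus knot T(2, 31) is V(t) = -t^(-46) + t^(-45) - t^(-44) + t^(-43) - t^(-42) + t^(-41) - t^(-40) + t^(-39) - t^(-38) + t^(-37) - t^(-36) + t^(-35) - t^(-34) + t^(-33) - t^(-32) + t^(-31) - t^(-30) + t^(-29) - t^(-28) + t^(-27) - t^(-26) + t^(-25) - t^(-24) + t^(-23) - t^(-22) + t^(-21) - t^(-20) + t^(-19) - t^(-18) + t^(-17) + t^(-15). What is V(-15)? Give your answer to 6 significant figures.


Substituting t = -15 into V(t) = -t^(-46) + t^(-45) - t^(-44) + t^(-43) - t^(-42) + t^(-41) - t^(-40) + t^(-39) - t^(-38) + t^(-37) - t^(-36) + t^(-35) - t^(-34) + t^(-33) - t^(-32) + t^(-31) - t^(-30) + t^(-29) - t^(-28) + t^(-27) - t^(-26) + t^(-25) - t^(-24) + t^(-23) - t^(-22) + t^(-21) - t^(-20) + t^(-19) - t^(-18) + t^(-17) + t^(-15):
  (-)t^(-46) = -7.93966e-55
  (+)t^(-45) = -1.19095e-53
  (-)t^(-44) = -1.78642e-52
  (+)t^(-43) = -2.67964e-51
  (-)t^(-42) = -4.01945e-50
  (+)t^(-41) = -6.02918e-49
  (-)t^(-40) = -9.04377e-48
  (+)t^(-39) = -1.35657e-46
  (-)t^(-38) = -2.03485e-45
  (+)t^(-37) = -3.05227e-44
  (-)t^(-36) = -4.57841e-43
  (+)t^(-35) = -6.86761e-42
  (-)t^(-34) = -1.03014e-40
  (+)t^(-33) = -1.54521e-39
  (-)t^(-32) = -2.31782e-38
  (+)t^(-31) = -3.47673e-37
  (-)t^(-30) = -5.2151e-36
  (+)t^(-29) = -7.82264e-35
  (-)t^(-28) = -1.1734e-33
  (+)t^(-27) = -1.76009e-32
  (-)t^(-26) = -2.64014e-31
  (+)t^(-25) = -3.96021e-30
  (-)t^(-24) = -5.94032e-29
  (+)t^(-23) = -8.91048e-28
  (-)t^(-22) = -1.33657e-26
  (+)t^(-21) = -2.00486e-25
  (-)t^(-20) = -3.00729e-24
  (+)t^(-19) = -4.51093e-23
  (-)t^(-18) = -6.76639e-22
  (+)t^(-17) = -1.01496e-20
  (+)t^(-15) = -2.28366e-18
Sum = (-7.93966e-55) + (-1.19095e-53) + (-1.78642e-52) + (-2.67964e-51) + (-4.01945e-50) + (-6.02918e-49) + (-9.04377e-48) + (-1.35657e-46) + (-2.03485e-45) + (-3.05227e-44) + (-4.57841e-43) + (-6.86761e-42) + (-1.03014e-40) + (-1.54521e-39) + (-2.31782e-38) + (-3.47673e-37) + (-5.2151e-36) + (-7.82264e-35) + (-1.1734e-33) + (-1.76009e-32) + (-2.64014e-31) + (-3.96021e-30) + (-5.94032e-29) + (-8.91048e-28) + (-1.33657e-26) + (-2.00486e-25) + (-3.00729e-24) + (-4.51093e-23) + (-6.76639e-22) + (-1.01496e-20) + (-2.28366e-18)
= -2.294532824e-18
Rounded to 6 significant figures: -2.29453e-18

-2.29453e-18


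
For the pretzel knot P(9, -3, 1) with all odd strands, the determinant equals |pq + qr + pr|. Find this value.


Step 1: Compute pq + qr + pr.
pq = 9*(-3) = -27
qr = (-3)*1 = -3
pr = 9*1 = 9
pq + qr + pr = -27 + (-3) + 9 = -21
Step 2: Take absolute value.
det(P(9,-3,1)) = |-21| = 21

21


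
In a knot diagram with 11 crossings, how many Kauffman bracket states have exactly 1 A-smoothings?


We choose which 1 of 11 crossings get A-smoothings.
C(11, 1) = 11! / (1! * 10!)
= 11

11


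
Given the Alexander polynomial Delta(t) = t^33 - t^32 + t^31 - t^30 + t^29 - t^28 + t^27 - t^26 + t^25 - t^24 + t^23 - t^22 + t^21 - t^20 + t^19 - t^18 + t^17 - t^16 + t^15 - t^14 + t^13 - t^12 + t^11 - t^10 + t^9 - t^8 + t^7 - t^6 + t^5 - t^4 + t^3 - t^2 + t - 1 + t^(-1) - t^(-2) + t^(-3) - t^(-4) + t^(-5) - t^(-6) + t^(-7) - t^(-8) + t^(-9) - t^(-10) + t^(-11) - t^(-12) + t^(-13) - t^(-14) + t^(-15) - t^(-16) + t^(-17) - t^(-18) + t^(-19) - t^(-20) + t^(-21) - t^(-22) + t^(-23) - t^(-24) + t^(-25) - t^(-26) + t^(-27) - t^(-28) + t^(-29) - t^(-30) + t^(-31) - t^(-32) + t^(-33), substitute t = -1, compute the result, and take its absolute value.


Step 1: The polynomial has 67 terms with alternating signs, exponents from 33 down to -33.
Step 2: Substitute t = -1. The i-th term has coefficient (-1)^i and exponent (m-i),
  so its value is (-1)^i * (-1)^(m-i) = (-1)^m = -1 for every i.
Step 3: All 67 terms equal -1, so Delta(-1) = 67 * (-1) = -67
Step 4: |Delta(-1)| = 67

67


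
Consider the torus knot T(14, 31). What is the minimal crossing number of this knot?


For a torus knot T(p, q) with gcd(p,q)=1,
the crossing number is min(p*(q-1), q*(p-1)).
p*(q-1) = 14*30 = 420
q*(p-1) = 31*13 = 403
min(420, 403) = 403

403


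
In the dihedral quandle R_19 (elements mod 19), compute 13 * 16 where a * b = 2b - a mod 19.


13 * 16 = 2*16 - 13 mod 19
= 32 - 13 mod 19
= 19 mod 19 = 0

0


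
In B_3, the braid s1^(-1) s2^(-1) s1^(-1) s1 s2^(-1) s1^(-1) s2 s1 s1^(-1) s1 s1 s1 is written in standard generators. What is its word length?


The word length counts the number of generators (including inverses).
Listing each generator: s1^(-1), s2^(-1), s1^(-1), s1, s2^(-1), s1^(-1), s2, s1, s1^(-1), s1, s1, s1
There are 12 generators in this braid word.

12


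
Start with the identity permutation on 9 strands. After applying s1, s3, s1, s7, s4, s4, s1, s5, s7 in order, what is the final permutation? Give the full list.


Starting with identity [1, 2, 3, 4, 5, 6, 7, 8, 9].
Apply generators in sequence:
  After s1: [2, 1, 3, 4, 5, 6, 7, 8, 9]
  After s3: [2, 1, 4, 3, 5, 6, 7, 8, 9]
  After s1: [1, 2, 4, 3, 5, 6, 7, 8, 9]
  After s7: [1, 2, 4, 3, 5, 6, 8, 7, 9]
  After s4: [1, 2, 4, 5, 3, 6, 8, 7, 9]
  After s4: [1, 2, 4, 3, 5, 6, 8, 7, 9]
  After s1: [2, 1, 4, 3, 5, 6, 8, 7, 9]
  After s5: [2, 1, 4, 3, 6, 5, 8, 7, 9]
  After s7: [2, 1, 4, 3, 6, 5, 7, 8, 9]
Final permutation: [2, 1, 4, 3, 6, 5, 7, 8, 9]

[2, 1, 4, 3, 6, 5, 7, 8, 9]


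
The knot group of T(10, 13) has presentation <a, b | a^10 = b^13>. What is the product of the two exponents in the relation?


The relation is a^10 = b^13.
Product of exponents = 10 * 13
= 130

130


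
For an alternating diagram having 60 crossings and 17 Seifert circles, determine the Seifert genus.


For alternating knots, g = (c - s + 1)/2.
= (60 - 17 + 1)/2
= 44/2 = 22

22


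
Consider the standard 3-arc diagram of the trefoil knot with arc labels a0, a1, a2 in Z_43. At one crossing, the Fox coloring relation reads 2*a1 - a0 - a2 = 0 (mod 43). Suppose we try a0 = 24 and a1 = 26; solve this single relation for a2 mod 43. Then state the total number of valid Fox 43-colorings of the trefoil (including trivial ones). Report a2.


Step 1: Apply the given crossing relation 2*a1 - a0 - a2 = 0 (mod 43).
  a2 = 2*a1 - a0 mod 43
  a2 = 2*26 - 24 mod 43
  a2 = 52 - 24 mod 43
  a2 = 28 mod 43 = 28
Step 2: The trefoil has determinant 3.
  Number of Fox p-colorings (p prime) is p^2 if p = 3, else p.
  Since 43 does not divide 3, only trivial (constant) colorings exist.
  (So the trial a0 = 24, a1 = 26 with a0 != a1 does NOT extend to a valid coloring of the whole trefoil: the other two crossing relations require 3*(a1 - a0) = 0 (mod 43), which fails.)
  Total colorings = 43
Step 3: a2 = 28, total Fox 43-colorings = 43

28


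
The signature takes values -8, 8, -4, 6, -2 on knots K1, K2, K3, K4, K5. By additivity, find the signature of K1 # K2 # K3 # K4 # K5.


The signature is additive under connected sum.
signature(K1 # K2 # K3 # K4 # K5) = (-8) + (8) + (-4) + (6) + (-2)
= 0

0


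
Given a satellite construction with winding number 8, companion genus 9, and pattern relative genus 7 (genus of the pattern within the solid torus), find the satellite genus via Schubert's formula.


Schubert: g(satellite) = g_rel(pattern) + |winding| * g(companion),
where g_rel(pattern) is the genus of the pattern relative to the solid torus.
= 7 + 8 * 9
= 7 + 72 = 79

79


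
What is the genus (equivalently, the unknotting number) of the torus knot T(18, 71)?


For a torus knot T(p,q), both the unknotting number and genus equal (p-1)(q-1)/2.
= (18-1)(71-1)/2
= 17*70/2
= 1190/2 = 595

595


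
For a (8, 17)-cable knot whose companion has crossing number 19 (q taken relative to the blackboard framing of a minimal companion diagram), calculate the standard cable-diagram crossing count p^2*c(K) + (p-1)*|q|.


Step 1: Each of the c(K) crossings of the companion diagram becomes p*p = p^2 crossings among the p parallel strands, and each of the |q| twists s_1 s_2 ... s_(p-1) adds (p-1) crossings.
  Crossings = p^2 * c(K) + (p-1)*|q|
Step 2: = 8^2 * 19 + (8-1)*17
Step 3: = 64*19 + 7*17
Step 4: = 1216 + 119 = 1335

1335
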